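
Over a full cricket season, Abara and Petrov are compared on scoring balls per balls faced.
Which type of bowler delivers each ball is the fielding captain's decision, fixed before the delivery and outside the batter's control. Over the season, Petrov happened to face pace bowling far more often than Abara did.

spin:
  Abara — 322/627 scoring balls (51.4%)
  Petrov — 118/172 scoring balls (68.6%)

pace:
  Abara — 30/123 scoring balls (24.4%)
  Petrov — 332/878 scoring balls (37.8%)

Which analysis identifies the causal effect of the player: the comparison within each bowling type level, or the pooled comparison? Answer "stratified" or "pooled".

Petrov is higher inside every bowling type stratum but Abara is higher in aggregate. Whether to stratify depends on how bowling type relates to the player.
Here bowling type is a common cause — it drives both which player a case falls under and the outcome. The crude comparison mixes populations; the stratum-specific rates are the causally relevant ones.
Within each level — spin: 51.4% vs 68.6%; pace: 24.4% vs 37.8% — Petrov is higher every time.

stratified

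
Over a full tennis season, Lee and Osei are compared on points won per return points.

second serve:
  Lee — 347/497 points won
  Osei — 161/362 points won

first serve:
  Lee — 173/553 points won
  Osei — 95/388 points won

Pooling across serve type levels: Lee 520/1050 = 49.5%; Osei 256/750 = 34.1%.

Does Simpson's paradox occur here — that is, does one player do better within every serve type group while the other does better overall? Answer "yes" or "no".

Within each serve type level (second serve 69.8% vs 44.5%; first serve 31.3% vs 24.5%), Lee has the higher rate every time. Pooled: 49.5% vs 34.1% — Lee has the higher rate overall. They agree.

no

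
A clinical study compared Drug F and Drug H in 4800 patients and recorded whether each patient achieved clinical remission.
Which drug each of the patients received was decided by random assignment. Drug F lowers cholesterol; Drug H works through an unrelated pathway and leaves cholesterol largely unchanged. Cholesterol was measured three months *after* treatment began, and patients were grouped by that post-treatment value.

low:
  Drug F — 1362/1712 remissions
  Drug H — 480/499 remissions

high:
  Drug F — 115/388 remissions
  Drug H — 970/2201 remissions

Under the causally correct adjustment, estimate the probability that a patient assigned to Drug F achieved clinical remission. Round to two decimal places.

0.70

Cholesterol here is a post-treatment variable shaped by the drug; conditioning on it would introduce bias rather than remove it. The overall comparison is the causal one.
So P(outcome | do(Drug F)) is just the pooled rate for Drug F: 1477/2100 = 0.703.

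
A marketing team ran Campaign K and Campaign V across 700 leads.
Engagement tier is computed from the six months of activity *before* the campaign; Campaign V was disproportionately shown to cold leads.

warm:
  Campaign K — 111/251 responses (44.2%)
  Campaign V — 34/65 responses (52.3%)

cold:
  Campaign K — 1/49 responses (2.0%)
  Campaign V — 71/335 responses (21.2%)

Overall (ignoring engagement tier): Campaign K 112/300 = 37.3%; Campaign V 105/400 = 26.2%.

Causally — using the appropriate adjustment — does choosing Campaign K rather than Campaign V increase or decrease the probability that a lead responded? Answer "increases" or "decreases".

decreases

Within every engagement tier level Campaign V has the higher rate, yet pooled Campaign K does — Simpson's reversal.
Engagement tier is set before the campaign has any effect — it is not caused by the campaign — and it independently drives the outcome. That makes it a confounder, so the causal comparison is within engagement tier levels.
Within each level — warm: 44.2% vs 52.3%; cold: 2.0% vs 21.2% — Campaign V is higher every time.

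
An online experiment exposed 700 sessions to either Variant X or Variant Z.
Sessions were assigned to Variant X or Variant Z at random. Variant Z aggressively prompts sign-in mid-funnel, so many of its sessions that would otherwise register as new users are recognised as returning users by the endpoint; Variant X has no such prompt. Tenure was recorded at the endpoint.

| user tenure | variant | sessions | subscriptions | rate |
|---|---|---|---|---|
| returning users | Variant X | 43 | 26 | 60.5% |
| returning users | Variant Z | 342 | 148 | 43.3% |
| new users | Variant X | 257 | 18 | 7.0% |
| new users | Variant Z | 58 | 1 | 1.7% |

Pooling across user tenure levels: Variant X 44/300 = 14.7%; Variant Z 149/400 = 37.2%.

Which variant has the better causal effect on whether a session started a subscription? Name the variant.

Variant Z

Within every user tenure level Variant X has the higher rate, yet pooled Variant Z does — Simpson's reversal.
The distribution of user tenure is itself part of what the variant does — it is an intermediate outcome. Holding it fixed would remove that part of the effect; the total effect is the pooled difference.
Pooled: Variant X 14.7% vs Variant Z 37.2%; Variant Z is higher overall.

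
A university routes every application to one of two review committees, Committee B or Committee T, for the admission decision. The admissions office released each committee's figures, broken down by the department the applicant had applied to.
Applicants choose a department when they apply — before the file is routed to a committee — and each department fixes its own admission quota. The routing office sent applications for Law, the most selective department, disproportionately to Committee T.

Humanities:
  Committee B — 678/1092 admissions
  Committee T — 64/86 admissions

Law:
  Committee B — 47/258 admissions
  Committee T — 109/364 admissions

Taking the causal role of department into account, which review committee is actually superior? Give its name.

Committee T

Within every department level Committee T has the higher rate, yet pooled Committee B does — Simpson's reversal.
Here department is a common cause — it drives both which review committee a case falls under and the outcome. The crude comparison mixes populations; the stratum-specific rates are the causally relevant ones.
Within each level — Humanities: 62.1% vs 74.4%; Law: 18.2% vs 29.9% — Committee T is higher every time.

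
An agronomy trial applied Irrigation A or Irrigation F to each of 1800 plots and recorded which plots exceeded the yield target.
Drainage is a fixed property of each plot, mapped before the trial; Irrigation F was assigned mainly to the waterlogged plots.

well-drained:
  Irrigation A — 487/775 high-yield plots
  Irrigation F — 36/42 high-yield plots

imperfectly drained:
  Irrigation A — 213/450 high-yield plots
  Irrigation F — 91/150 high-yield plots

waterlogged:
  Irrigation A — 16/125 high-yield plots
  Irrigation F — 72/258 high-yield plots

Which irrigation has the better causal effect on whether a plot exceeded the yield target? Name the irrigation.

Irrigation F is higher inside every field drainage stratum but Irrigation A is higher in aggregate. Whether to stratify depends on how field drainage relates to the irrigation.
Field drainage differs across irrigations for reasons unrelated to any effect of the irrigation itself, and it separately predicts the outcome — a classic confounder. We must compare within field drainage levels.
Within each level — well-drained: 62.8% vs 85.7%; imperfectly drained: 47.3% vs 60.7%; waterlogged: 12.8% vs 27.9% — Irrigation F is higher every time.

Irrigation F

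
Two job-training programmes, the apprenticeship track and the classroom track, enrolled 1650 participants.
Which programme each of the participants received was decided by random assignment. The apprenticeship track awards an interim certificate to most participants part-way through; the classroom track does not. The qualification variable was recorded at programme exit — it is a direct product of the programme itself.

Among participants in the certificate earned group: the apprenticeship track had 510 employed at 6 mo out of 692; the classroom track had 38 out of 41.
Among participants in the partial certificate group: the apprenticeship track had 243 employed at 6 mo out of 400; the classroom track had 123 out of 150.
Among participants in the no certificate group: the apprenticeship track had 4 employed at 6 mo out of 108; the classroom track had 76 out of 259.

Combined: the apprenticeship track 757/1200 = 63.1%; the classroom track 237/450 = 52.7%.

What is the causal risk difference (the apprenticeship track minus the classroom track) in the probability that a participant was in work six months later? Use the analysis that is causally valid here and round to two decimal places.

+0.10

Qualification attained during the programme lies on the pathway programme → qualification attained during the programme → outcome, so adjusting for it blocks the indirect effect. For the total causal effect of programme, use the unadjusted pooled rates.
The causal difference is the pooled difference: 0.631 − 0.527 = +0.104.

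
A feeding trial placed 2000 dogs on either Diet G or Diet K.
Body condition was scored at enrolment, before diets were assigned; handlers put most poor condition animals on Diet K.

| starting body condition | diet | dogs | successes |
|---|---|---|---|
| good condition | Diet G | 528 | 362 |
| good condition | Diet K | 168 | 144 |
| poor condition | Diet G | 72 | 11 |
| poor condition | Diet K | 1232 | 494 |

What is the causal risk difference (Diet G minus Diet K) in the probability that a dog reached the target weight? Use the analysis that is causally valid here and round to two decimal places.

-0.22

The stratified and pooled comparisons disagree (Diet K wins within each starting body condition; Diet G wins overall), so the answer turns on the causal role of starting body condition.
Here starting body condition is a common cause — it drives both which diet a case falls under and the outcome. The crude comparison mixes populations; the stratum-specific rates are the causally relevant ones.
Adjusting over the population distribution of starting body condition: 0.348·(0.686−0.857) + 0.652·(0.153−0.401) = -0.222.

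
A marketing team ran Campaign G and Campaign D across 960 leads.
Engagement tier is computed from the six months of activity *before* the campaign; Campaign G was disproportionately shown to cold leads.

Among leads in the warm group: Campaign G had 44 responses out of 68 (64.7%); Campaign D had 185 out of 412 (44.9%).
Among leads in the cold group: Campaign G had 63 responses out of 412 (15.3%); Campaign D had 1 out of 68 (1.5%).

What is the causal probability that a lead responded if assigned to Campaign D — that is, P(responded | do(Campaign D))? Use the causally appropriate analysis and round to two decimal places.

Campaign G is higher inside every engagement tier stratum but Campaign D is higher in aggregate. Whether to stratify depends on how engagement tier relates to the campaign.
Engagement tier differs across campaigns for reasons unrelated to any effect of the campaign itself, and it separately predicts the outcome — a classic confounder. We must compare within engagement tier levels.
Standardising Campaign D to the population engagement tier mix: 0.500·185/412 + 0.500·1/68 = 0.232.

0.23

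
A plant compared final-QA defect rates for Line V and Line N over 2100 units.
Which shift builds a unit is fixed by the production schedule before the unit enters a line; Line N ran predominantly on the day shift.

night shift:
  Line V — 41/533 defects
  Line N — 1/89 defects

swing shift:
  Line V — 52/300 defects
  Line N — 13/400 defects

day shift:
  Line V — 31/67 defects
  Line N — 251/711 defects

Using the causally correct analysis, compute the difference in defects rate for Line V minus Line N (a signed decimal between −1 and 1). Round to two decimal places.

The stratified and pooled comparisons disagree (Line N wins within each shift; Line V wins overall), so the answer turns on the causal role of shift.
The imbalance in shift arose from how units were allocated, not from anything the line did; and shift independently affects the outcome. The pooled gap is confounded — condition on shift.
Adjusting over the population distribution of shift: 0.296·(0.077−0.011) + 0.333·(0.173−0.033) + 0.370·(0.463−0.353) = +0.107.

+0.11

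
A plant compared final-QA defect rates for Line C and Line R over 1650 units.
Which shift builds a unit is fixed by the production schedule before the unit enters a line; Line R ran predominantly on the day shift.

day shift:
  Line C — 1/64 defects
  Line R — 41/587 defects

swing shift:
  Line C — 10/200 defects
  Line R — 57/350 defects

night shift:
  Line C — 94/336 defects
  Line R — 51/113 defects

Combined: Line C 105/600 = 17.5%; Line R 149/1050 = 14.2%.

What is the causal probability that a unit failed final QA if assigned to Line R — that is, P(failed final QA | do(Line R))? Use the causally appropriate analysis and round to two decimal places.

0.20

Line C is lower inside every shift stratum but Line R is lower in aggregate. Whether to stratify depends on how shift relates to the line.
The imbalance in shift arose from how units were allocated, not from anything the line did; and shift independently affects the outcome. The pooled gap is confounded — condition on shift.
Standardising Line R to the population shift mix: 0.395·41/587 + 0.333·57/350 + 0.272·51/113 = 0.205.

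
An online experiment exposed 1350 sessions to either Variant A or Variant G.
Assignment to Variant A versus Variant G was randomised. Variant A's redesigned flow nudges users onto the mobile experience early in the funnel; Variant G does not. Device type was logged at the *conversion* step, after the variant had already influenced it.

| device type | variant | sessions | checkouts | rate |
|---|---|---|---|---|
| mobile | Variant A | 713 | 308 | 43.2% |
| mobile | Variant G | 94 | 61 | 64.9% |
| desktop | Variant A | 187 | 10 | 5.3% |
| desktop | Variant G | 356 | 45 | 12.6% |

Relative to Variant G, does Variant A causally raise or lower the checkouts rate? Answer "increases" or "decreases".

increases

Device type is recorded after the variant and is itself shifted by it — it sits on the causal path from variant to outcome. Conditioning on a mediator would strip out part of the effect we want; the pooled comparison gives the total causal effect.
Pooled: Variant A 35.3% vs Variant G 23.6%; Variant A is higher overall.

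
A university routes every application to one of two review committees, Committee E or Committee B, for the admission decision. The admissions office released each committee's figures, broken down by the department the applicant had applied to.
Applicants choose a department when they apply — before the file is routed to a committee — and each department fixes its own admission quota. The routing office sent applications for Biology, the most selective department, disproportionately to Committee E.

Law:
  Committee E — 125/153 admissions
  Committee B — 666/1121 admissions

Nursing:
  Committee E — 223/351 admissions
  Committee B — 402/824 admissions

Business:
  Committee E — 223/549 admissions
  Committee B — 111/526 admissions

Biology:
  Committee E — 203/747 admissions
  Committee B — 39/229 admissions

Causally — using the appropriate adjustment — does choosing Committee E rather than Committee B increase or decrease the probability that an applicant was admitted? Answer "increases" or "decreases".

increases

Department is set before the review committee has any effect — it is not caused by the review committee — and it independently drives the outcome. That makes it a confounder, so the causal comparison is within department levels.
Within each level — Law: 81.7% vs 59.4%; Nursing: 63.5% vs 48.8%; Business: 40.6% vs 21.1%; Biology: 27.2% vs 17.0% — Committee E is higher every time.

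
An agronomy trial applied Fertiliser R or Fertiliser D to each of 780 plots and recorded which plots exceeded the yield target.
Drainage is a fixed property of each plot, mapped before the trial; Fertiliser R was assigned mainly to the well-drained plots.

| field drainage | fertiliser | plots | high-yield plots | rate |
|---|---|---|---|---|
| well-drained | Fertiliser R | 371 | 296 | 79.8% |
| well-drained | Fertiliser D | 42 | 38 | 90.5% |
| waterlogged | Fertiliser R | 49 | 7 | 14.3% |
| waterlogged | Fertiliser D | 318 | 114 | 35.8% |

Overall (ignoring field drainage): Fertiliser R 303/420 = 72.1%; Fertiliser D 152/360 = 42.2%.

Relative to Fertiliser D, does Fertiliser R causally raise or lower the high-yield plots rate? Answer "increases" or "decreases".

The stratified and pooled comparisons disagree (Fertiliser D wins within each field drainage; Fertiliser R wins overall), so the answer turns on the causal role of field drainage.
Field drainage is set before the fertiliser has any effect — it is not caused by the fertiliser — and it independently drives the outcome. That makes it a confounder, so the causal comparison is within field drainage levels.
Within each level — well-drained: 79.8% vs 90.5%; waterlogged: 14.3% vs 35.8% — Fertiliser D is higher every time.

decreases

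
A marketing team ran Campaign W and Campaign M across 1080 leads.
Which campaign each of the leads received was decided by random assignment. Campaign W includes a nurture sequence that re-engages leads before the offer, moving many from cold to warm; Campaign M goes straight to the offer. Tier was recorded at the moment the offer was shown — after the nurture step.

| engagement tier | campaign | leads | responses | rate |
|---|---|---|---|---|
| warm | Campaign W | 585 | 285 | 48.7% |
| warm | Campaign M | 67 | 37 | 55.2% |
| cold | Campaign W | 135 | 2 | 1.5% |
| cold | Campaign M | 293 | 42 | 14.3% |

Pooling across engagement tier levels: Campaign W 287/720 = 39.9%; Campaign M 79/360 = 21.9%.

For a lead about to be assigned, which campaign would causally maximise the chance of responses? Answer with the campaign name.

The stratified and pooled comparisons disagree (Campaign M wins within each engagement tier; Campaign W wins overall), so the answer turns on the causal role of engagement tier.
Because the campaign influences engagement tier, engagement tier is a post-treatment mediator, not a confounder. Stratifying on it would bias the estimate; the causal effect is the crude pooled difference.
Pooled: Campaign W 39.9% vs Campaign M 21.9%; Campaign W is higher overall.

Campaign W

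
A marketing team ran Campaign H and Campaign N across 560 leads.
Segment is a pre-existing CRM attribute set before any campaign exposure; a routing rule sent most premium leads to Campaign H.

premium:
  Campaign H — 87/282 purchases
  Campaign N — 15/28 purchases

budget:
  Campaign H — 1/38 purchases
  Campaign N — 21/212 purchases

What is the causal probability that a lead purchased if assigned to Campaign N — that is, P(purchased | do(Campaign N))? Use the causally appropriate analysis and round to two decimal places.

Campaign N is higher inside every customer segment stratum but Campaign H is higher in aggregate. Whether to stratify depends on how customer segment relates to the campaign.
Here customer segment is a common cause — it drives both which campaign a case falls under and the outcome. The crude comparison mixes populations; the stratum-specific rates are the causally relevant ones.
Standardising Campaign N to the population customer segment mix: 0.554·15/28 + 0.446·21/212 = 0.341.

0.34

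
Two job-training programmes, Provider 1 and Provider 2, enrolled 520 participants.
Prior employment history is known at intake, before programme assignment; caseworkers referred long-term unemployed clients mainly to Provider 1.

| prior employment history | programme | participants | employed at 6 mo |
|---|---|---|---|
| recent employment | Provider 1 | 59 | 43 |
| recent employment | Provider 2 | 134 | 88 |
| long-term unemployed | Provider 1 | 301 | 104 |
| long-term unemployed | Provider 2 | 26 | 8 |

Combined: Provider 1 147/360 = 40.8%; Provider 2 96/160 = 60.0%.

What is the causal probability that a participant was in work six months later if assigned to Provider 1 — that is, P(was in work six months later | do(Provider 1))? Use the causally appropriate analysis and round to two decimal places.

0.49

Since prior employment history is a pre-existing factor (not a product of the programme) and it affects the outcome on its own, it is a confounder. The stratified rates, not the pooled rate, identify the causal effect.
Standardising Provider 1 to the population prior employment history mix: 0.371·43/59 + 0.629·104/301 = 0.488.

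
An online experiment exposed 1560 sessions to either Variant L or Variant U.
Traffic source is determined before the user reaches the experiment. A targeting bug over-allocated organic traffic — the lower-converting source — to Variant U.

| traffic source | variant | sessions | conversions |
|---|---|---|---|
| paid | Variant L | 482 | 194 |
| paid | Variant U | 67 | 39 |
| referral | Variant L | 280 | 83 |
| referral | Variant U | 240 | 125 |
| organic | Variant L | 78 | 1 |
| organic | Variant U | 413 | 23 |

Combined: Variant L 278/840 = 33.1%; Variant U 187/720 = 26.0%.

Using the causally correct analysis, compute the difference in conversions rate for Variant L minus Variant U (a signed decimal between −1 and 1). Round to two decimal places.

Here traffic source is a common cause — it drives both which variant a case falls under and the outcome. The crude comparison mixes populations; the stratum-specific rates are the causally relevant ones.
Adjusting over the population distribution of traffic source: 0.352·(0.402−0.582) + 0.333·(0.296−0.521) + 0.315·(0.013−0.056) = -0.151.

-0.15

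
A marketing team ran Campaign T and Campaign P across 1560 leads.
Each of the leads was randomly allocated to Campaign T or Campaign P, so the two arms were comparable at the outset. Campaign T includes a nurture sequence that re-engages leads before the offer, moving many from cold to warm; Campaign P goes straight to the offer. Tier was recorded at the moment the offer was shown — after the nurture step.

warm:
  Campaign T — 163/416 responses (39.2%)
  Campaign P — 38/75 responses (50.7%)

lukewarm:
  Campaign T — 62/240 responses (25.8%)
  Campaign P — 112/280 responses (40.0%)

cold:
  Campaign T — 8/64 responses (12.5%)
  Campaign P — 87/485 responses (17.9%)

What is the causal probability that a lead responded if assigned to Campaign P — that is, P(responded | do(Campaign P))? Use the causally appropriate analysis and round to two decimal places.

0.28

Because the campaign influences engagement tier, engagement tier is a post-treatment mediator, not a confounder. Stratifying on it would bias the estimate; the causal effect is the crude pooled difference.
So P(outcome | do(Campaign P)) is just the pooled rate for Campaign P: 237/840 = 0.282.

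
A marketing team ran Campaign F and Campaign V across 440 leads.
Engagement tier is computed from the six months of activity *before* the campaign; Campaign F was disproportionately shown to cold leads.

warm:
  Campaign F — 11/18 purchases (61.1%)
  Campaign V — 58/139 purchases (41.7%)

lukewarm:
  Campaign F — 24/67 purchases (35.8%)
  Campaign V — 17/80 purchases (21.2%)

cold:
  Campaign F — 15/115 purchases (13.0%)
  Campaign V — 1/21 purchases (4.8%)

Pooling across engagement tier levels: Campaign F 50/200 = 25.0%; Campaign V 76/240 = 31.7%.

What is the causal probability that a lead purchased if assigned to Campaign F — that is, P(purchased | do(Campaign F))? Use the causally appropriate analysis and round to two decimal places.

Here engagement tier is a common cause — it drives both which campaign a case falls under and the outcome. The crude comparison mixes populations; the stratum-specific rates are the causally relevant ones.
Standardising Campaign F to the population engagement tier mix: 0.357·11/18 + 0.334·24/67 + 0.309·15/115 = 0.378.

0.38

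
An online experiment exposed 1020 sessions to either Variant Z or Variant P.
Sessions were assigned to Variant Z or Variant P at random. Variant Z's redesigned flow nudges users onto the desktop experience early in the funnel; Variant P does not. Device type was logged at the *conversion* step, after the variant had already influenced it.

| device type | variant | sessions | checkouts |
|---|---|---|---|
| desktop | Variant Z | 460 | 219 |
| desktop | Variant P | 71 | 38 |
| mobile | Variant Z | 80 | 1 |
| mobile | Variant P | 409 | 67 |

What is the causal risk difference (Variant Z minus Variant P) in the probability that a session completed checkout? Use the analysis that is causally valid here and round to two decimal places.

+0.19

Stratifying would compare variants among sessions the variants themselves sorted into device type groups — a form of selection on an intermediate. The unconditioned pooled rates give the total causal effect.
The causal difference is the pooled difference: 0.407 − 0.219 = +0.189.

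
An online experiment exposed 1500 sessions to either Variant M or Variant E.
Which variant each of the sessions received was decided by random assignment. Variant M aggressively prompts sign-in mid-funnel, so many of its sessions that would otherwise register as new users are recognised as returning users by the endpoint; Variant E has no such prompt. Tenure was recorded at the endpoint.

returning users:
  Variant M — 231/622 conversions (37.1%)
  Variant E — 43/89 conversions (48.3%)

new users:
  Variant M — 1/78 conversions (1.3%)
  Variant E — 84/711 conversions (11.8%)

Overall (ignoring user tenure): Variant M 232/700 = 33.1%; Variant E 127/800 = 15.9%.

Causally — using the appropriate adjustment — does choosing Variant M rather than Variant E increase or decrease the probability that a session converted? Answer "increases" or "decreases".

User tenure is downstream of the variant. One should not condition on a consequence of treatment, so the overall rates are the right comparison.
Pooled: Variant M 33.1% vs Variant E 15.9%; Variant M is higher overall.

increases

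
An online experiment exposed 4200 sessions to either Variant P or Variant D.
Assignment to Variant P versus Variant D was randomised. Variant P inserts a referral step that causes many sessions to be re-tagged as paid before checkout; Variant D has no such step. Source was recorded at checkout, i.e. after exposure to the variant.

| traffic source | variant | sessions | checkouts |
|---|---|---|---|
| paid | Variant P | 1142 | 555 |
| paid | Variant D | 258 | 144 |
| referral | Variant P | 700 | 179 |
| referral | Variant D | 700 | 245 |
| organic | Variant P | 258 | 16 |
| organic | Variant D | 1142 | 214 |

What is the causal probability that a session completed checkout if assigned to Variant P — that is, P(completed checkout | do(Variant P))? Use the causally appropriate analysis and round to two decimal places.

0.36

Traffic source lies on the pathway variant → traffic source → outcome, so adjusting for it blocks the indirect effect. For the total causal effect of variant, use the unadjusted pooled rates.
So P(outcome | do(Variant P)) is just the pooled rate for Variant P: 750/2100 = 0.357.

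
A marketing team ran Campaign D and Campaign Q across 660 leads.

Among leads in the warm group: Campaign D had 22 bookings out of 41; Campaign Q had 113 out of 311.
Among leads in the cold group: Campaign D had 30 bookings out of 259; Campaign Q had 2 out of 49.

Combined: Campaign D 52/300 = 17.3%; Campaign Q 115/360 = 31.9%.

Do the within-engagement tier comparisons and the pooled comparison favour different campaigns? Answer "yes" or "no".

Within each engagement tier level (warm 53.7% vs 36.3%; cold 11.6% vs 4.1%), Campaign D has the higher rate every time. Pooled: 17.3% vs 31.9% — Campaign Q has the higher rate overall. The two comparisons disagree.

yes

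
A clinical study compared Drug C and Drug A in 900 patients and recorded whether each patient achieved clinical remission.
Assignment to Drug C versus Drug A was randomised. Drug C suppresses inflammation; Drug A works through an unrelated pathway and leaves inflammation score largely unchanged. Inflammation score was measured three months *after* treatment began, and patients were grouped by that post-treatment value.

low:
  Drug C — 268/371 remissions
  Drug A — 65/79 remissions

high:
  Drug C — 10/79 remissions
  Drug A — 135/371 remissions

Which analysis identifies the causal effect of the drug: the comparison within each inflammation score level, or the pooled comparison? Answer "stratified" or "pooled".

The inflammation score-specific comparison favours Drug A throughout, but the pooled figures favour Drug C. The question is whether to condition on inflammation score.
Because the drug influences inflammation score, inflammation score is a post-treatment mediator, not a confounder. Stratifying on it would bias the estimate; the causal effect is the crude pooled difference.
Pooled: Drug C 61.8% vs Drug A 44.4%; Drug C is higher overall.

pooled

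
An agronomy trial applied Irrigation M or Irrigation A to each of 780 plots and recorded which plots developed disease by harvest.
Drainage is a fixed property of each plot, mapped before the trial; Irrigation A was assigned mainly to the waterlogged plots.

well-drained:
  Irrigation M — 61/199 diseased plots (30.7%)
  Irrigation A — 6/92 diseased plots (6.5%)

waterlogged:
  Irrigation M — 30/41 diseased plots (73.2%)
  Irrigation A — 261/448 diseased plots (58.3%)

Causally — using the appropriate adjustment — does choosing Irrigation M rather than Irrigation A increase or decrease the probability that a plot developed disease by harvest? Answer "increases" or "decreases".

increases

The imbalance in field drainage arose from how plots were allocated, not from anything the irrigation did; and field drainage independently affects the outcome. The pooled gap is confounded — condition on field drainage.
Within each level — well-drained: 30.7% vs 6.5%; waterlogged: 73.2% vs 58.3% — Irrigation A is lower every time.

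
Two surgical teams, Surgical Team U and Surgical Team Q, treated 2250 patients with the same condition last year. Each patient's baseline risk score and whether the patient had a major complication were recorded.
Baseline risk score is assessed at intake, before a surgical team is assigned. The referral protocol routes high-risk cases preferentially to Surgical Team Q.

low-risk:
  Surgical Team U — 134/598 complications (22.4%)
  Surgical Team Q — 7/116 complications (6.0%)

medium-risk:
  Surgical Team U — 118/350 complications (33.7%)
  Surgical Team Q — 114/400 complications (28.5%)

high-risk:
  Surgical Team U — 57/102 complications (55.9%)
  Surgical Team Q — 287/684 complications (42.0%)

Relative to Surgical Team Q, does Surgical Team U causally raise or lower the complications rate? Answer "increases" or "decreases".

increases

Since baseline risk score is a pre-existing factor (not a product of the surgical team) and it affects the outcome on its own, it is a confounder. The stratified rates, not the pooled rate, identify the causal effect.
Within each level — low-risk: 22.4% vs 6.0%; medium-risk: 33.7% vs 28.5%; high-risk: 55.9% vs 42.0% — Surgical Team Q is lower every time.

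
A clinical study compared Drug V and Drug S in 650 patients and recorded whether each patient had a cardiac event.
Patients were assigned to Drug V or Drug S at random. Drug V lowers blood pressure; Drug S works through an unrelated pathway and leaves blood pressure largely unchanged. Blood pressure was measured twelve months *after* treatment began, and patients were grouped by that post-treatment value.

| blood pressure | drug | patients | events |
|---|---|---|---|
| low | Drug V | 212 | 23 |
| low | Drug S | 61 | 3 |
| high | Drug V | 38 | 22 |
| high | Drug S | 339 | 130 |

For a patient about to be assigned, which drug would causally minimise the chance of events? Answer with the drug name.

Drug V

The blood pressure-specific comparison favours Drug S throughout, but the pooled figures favour Drug V. The question is whether to condition on blood pressure.
Stratifying would compare drugs among patients the drugs themselves sorted into blood pressure groups — a form of selection on an intermediate. The unconditioned pooled rates give the total causal effect.
Pooled: Drug V 18.0% vs Drug S 33.2%; Drug V is lower overall.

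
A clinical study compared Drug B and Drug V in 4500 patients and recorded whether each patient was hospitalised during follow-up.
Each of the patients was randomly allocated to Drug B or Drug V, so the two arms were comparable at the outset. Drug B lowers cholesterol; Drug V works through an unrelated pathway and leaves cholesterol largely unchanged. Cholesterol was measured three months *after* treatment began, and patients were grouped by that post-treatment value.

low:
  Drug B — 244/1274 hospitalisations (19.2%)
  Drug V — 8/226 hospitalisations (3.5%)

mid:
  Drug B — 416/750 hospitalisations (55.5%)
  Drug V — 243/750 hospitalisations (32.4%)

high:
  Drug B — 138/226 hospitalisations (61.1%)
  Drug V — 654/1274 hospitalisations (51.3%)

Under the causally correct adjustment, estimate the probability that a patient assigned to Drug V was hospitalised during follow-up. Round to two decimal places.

0.40

Drug V is lower inside every cholesterol stratum but Drug B is lower in aggregate. Whether to stratify depends on how cholesterol relates to the drug.
Cholesterol is recorded after the drug and is itself shifted by it — it sits on the causal path from drug to outcome. Conditioning on a mediator would strip out part of the effect we want; the pooled comparison gives the total causal effect.
So P(outcome | do(Drug V)) is just the pooled rate for Drug V: 905/2250 = 0.402.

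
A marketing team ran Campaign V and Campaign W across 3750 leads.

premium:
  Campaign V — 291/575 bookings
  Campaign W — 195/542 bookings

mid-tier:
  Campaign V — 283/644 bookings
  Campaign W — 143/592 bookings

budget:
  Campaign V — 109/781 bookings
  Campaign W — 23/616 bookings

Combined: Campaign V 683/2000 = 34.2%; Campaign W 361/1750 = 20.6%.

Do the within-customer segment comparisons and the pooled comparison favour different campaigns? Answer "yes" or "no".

no

Within each customer segment level (premium 50.6% vs 36.0%; mid-tier 43.9% vs 24.2%; budget 14.0% vs 3.7%), Campaign V has the higher rate every time. Pooled: 34.2% vs 20.6% — Campaign V has the higher rate overall. They agree.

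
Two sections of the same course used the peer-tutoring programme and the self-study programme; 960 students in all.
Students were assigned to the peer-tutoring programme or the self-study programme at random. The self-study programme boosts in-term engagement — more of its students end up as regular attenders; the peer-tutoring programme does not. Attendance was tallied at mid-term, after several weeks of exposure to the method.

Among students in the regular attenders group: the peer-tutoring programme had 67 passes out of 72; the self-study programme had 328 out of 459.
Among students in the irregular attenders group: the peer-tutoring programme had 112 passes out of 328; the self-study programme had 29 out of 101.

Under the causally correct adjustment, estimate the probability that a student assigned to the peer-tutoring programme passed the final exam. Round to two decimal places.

Because the teaching method influences mid-term attendance, mid-term attendance is a post-treatment mediator, not a confounder. Stratifying on it would bias the estimate; the causal effect is the crude pooled difference.
So P(outcome | do(the peer-tutoring programme)) is just the pooled rate for the peer-tutoring programme: 179/400 = 0.448.

0.45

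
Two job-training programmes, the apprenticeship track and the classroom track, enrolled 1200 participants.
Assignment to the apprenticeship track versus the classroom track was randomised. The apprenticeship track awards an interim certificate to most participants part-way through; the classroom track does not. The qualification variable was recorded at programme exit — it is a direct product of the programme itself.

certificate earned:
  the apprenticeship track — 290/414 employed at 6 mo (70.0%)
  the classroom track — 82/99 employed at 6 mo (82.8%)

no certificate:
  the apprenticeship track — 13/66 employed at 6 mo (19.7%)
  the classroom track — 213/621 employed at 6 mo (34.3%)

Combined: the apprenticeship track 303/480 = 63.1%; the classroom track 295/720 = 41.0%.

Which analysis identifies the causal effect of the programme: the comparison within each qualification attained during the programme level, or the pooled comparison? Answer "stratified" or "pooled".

Stratifying would compare programmes among participants the programmes themselves sorted into qualification attained during the programme groups — a form of selection on an intermediate. The unconditioned pooled rates give the total causal effect.
Pooled: the apprenticeship track 63.1% vs the classroom track 41.0%; the apprenticeship track is higher overall.

pooled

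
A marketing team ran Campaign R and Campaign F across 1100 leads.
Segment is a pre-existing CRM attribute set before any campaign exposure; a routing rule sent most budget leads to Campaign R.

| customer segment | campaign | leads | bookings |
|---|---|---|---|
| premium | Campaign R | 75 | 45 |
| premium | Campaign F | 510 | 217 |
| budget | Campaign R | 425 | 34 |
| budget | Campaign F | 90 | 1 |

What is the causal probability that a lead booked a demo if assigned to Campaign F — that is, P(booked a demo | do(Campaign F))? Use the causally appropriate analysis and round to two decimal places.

Campaign R is higher inside every customer segment stratum but Campaign F is higher in aggregate. Whether to stratify depends on how customer segment relates to the campaign.
Customer segment satisfies the back-door criterion: it is not a descendant of the campaign, and it blocks the spurious path from campaign to outcome. Adjusting for it (i.e., using the within-customer segment rates) gives the causal effect.
Standardising Campaign F to the population customer segment mix: 0.532·217/510 + 0.468·1/90 = 0.231.

0.23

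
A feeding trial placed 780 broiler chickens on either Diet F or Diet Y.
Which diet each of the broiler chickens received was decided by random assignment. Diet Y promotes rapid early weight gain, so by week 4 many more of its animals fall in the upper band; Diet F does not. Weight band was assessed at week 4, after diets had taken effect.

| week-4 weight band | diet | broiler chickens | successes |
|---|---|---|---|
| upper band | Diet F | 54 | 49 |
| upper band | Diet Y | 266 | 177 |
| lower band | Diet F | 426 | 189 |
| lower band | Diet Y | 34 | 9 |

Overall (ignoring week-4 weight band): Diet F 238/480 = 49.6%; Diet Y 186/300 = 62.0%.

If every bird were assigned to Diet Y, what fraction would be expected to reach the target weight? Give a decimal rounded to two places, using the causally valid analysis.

Week-4 weight band is recorded after the diet and is itself shifted by it — it sits on the causal path from diet to outcome. Conditioning on a mediator would strip out part of the effect we want; the pooled comparison gives the total causal effect.
So P(outcome | do(Diet Y)) is just the pooled rate for Diet Y: 186/300 = 0.620.

0.62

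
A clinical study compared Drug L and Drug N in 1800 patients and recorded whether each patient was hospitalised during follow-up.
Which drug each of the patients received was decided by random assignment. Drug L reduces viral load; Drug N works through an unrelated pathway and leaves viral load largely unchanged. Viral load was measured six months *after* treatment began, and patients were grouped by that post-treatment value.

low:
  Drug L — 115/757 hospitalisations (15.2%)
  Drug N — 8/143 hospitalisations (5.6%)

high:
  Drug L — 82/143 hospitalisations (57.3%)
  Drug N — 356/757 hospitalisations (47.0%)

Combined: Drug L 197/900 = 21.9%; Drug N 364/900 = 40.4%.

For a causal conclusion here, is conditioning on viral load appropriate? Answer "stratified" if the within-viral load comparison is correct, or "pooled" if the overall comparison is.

Stratifying would compare drugs among patients the drugs themselves sorted into viral load groups — a form of selection on an intermediate. The unconditioned pooled rates give the total causal effect.
Pooled: Drug L 21.9% vs Drug N 40.4%; Drug L is lower overall.

pooled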